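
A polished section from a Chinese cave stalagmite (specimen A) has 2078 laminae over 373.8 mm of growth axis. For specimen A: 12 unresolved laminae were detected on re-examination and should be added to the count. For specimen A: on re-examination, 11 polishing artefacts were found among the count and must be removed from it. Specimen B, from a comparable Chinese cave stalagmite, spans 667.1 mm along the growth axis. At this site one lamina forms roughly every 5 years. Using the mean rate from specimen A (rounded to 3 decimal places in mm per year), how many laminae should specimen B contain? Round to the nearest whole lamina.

Specimen A: after corrections the count is 2078 − 11 + 12 = 2079 laminae.
Specimen A: at 5 years per lamina, 2079 × 5 = 10395 years.
A: Mean rate = 373.8 mm / 10395 years ≈ 0.036 mm/yr.
B spans 667.1 / 0.036 = 18530.56 years; at 5 years per lamina that is 18530.56 / 5 ≈ 3706 laminae.

3706 laminae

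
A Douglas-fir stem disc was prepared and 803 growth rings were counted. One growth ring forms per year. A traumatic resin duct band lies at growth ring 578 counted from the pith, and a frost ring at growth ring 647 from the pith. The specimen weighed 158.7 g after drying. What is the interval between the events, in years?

69 years

The two markers are separated by 647 − 578 = 69 growth rings.
One growth ring per year makes the interval 69 years.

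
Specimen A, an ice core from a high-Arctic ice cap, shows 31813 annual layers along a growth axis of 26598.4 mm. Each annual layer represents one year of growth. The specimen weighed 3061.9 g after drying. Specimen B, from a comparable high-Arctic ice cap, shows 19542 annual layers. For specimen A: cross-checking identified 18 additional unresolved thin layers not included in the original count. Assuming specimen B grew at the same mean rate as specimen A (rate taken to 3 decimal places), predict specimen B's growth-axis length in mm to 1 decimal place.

Specimen A: true annual layer count = 31813 + 18 = 31831.
A: Extension rate ≈ 26598.4 / 31831 = 0.836 mm per year.
Length of B = 0.836 × 19542 = 16337.1 mm.

16337.1 mm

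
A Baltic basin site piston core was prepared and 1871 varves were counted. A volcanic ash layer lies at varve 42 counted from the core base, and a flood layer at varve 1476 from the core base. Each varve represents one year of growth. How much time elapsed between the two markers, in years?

1476 − 42 = 1434 varves lie between the two events.
That is 1434 years at one varve per year.

1434 years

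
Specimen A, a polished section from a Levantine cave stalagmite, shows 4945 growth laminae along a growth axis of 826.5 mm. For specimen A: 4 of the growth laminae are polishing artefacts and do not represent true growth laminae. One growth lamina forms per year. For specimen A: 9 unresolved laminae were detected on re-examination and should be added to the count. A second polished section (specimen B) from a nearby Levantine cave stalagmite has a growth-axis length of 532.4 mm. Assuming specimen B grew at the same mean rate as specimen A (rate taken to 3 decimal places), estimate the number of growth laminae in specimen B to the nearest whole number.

Specimen A: after corrections the count is 4945 − 4 + 9 = 4950 growth laminae.
A: 826.5 mm over 4950 years gives 826.5 / 4950 ≈ 0.167 mm/yr.
For B, 532.4 / 0.167 = 3188.02 years ≈ 3188 growth laminae.

3188 growth laminae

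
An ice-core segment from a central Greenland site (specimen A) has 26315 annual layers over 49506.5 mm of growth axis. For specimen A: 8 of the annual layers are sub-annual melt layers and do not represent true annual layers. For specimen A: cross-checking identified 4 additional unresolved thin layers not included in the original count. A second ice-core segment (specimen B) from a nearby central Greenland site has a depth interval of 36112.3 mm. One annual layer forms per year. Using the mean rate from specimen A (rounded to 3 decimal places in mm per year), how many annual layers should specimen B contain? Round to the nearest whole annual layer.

19188 annual layers

Specimen A: after corrections the count is 26315 − 8 + 4 = 26311 annual layers.
A: Mean rate = 49506.5 mm / 26311 years ≈ 1.882 mm per year.
Specimen B: 36112.3 mm / 1.882 mm per year = 19188.26 years ≈ 19188 annual layers.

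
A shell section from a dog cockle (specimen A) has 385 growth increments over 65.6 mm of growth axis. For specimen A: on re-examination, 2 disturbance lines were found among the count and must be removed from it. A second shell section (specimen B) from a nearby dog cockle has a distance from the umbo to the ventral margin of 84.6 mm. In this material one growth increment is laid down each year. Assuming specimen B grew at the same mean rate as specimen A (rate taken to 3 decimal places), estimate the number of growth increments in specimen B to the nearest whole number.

495 growth increments

Specimen A: adjusted count: 385 − 2 = 383 growth increments.
A: Mean rate = 65.6 mm / 383 years ≈ 0.171 mm/yr.
For B, 84.6 / 0.171 = 494.74 years ≈ 495 growth increments.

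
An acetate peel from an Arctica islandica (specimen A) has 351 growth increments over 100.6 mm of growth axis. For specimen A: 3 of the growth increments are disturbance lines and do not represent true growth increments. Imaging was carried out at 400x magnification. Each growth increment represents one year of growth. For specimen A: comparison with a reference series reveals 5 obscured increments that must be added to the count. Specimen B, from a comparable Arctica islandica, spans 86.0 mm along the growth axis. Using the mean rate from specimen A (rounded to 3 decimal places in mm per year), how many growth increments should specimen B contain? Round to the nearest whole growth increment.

Specimen A: adjusted count: 351 − 3 + 5 = 353 growth increments.
A: Mean rate = 100.6 mm / 353 years ≈ 0.285 mm/year.
B spans 86.0 / 0.285 = 301.75 years ≈ 302 growth increments.

302 growth increments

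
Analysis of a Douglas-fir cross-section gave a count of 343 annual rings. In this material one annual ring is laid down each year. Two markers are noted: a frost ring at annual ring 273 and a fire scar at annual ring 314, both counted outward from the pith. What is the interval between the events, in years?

The two markers are separated by 314 − 273 = 41 annual rings.
One annual ring per year makes the interval 41 years.

41 years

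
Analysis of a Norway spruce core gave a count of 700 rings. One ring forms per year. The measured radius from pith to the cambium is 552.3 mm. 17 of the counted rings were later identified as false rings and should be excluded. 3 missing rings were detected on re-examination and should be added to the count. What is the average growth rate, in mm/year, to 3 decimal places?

0.805 mm/year

After corrections the count is 700 − 17 + 3 = 686 rings.
Extension rate ≈ 552.3 / 686 = 0.805 mm/year.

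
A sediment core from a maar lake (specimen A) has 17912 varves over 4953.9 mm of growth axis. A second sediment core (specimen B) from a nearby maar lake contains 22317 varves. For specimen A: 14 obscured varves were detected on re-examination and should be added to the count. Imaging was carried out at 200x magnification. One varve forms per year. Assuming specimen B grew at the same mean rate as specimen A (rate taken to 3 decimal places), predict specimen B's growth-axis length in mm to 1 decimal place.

6159.5 mm

Specimen A: true varve count = 17912 + 14 = 17926.
A: Extension rate ≈ 4953.9 / 17926 = 0.276 mm per year.
For B, 0.276 mm/year × 22317 years = 6159.5 mm.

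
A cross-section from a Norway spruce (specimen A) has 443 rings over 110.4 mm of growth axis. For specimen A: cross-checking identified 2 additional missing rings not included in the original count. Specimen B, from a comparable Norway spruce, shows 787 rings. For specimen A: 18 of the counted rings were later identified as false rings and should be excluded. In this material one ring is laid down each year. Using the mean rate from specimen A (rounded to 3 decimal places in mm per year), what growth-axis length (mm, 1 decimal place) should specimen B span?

203.8 mm

Specimen A: after corrections the count is 443 − 18 + 2 = 427 rings.
A: Mean rate = 110.4 mm / 427 years ≈ 0.259 mm/yr.
Length of B = 0.259 × 787 = 203.8 mm.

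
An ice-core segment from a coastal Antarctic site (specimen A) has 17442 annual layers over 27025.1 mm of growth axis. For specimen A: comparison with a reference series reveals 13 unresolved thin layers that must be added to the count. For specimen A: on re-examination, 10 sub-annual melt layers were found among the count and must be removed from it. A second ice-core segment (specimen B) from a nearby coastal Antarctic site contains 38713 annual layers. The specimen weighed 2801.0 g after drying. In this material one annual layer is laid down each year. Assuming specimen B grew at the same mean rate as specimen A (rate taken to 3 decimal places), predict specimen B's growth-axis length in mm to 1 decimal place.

59966.4 mm

Specimen A: adjusted count: 17442 − 10 + 13 = 17445 annual layers.
A: 27025.1 mm over 17445 years gives 27025.1 / 17445 ≈ 1.549 mm/yr.
For B, 1.549 mm/year × 38713 years = 59966.4 mm.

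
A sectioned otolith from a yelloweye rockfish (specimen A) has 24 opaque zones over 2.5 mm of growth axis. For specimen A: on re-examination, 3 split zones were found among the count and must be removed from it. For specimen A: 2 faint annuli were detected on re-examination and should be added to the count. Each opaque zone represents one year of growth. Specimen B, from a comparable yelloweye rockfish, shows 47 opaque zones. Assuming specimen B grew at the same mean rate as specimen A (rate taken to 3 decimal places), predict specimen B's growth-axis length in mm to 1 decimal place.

5.1 mm

Specimen A: after corrections the count is 24 − 3 + 2 = 23 opaque zones.
A: Mean rate = 2.5 mm / 23 years ≈ 0.109 mm per year.
For B, 0.109 mm/year × 47 years = 5.1 mm.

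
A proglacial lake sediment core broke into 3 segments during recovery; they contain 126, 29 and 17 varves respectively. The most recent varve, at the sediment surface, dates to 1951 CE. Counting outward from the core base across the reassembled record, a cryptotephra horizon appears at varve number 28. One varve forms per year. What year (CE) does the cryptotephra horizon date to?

1807 CE

Total varves = 126 + 29 + 17 = 172.
The cryptotephra horizon sits at varve 28 from the core base, so 172 − 28 = 144 varves formed after it.
Counting back 144 years from 1951 CE places the cryptotephra horizon in 1951 − 144 = 1807 CE.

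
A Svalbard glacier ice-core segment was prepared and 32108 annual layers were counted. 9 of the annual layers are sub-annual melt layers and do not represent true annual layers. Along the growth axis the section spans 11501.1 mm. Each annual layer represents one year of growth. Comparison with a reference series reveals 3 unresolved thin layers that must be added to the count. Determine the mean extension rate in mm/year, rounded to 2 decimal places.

After corrections the count is 32108 − 9 + 3 = 32102 annual layers.
Extension rate ≈ 11501.1 / 32102 = 0.36 mm/year.

0.36 mm/year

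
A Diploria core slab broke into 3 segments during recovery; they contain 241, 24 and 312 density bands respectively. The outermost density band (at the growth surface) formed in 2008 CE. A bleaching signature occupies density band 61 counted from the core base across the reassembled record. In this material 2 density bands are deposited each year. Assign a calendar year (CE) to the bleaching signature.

Total density bands = 241 + 24 + 312 = 577.
The bleaching signature sits at density band 61 from the core base, so 577 − 61 = 516 density bands formed after it.
Dividing by 2 density bands per year: 516 / 2 = 258 years.
2008 − 258 = 1750 CE.

1750 CE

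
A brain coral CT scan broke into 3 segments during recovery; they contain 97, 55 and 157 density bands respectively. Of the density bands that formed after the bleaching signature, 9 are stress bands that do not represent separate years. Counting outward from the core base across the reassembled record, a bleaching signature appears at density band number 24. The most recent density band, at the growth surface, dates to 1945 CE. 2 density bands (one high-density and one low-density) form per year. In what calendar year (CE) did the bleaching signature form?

1807 CE

Total density bands = 97 + 55 + 157 = 309.
The bleaching signature sits at density band 24 from the core base, so 309 − 24 = 285 density bands formed after it.
Excluding 9 false density bands: 285 − 9 = 276.
Dividing by 2 density bands per year: 276 / 2 = 138 years.
1945 − 138 = 1807 CE.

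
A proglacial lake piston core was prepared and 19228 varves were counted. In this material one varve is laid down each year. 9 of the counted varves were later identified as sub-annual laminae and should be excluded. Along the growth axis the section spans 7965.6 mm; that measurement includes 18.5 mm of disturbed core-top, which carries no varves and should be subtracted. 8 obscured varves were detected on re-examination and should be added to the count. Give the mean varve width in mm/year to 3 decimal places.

Correcting the raw count gives 19228 − 9 + 8 = 19227 true varves.
Removing the 18.5 mm offcut leaves 7965.6 − 18.5 = 7947.1 mm.
Extension rate ≈ 7947.1 / 19227 = 0.413 mm/year.

0.413 mm/year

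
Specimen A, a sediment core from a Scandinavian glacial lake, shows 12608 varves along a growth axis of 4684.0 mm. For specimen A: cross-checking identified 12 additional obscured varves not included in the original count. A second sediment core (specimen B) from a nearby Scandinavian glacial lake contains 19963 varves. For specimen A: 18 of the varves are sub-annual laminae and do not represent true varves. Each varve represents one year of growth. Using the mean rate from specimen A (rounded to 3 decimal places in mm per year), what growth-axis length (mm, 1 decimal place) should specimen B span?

Specimen A: true varve count = 12608 − 18 + 12 = 12602.
A: 4684.0 mm over 12602 years gives 4684.0 / 12602 ≈ 0.372 mm per year.
B's length ≈ 0.372 × 19963 = 7426.2 mm.

7426.2 mm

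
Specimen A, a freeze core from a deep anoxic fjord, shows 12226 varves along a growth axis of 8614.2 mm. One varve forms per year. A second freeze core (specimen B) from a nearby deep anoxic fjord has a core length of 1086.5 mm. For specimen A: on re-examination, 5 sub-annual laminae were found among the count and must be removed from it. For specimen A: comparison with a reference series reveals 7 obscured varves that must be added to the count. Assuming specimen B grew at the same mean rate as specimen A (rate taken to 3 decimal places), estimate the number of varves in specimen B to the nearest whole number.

Specimen A: after corrections the count is 12226 − 5 + 7 = 12228 varves.
A: Mean rate = 8614.2 mm / 12228 years ≈ 0.704 mm/year.
For B, 1086.5 / 0.704 = 1543.32 years ≈ 1543 varves.

1543 varves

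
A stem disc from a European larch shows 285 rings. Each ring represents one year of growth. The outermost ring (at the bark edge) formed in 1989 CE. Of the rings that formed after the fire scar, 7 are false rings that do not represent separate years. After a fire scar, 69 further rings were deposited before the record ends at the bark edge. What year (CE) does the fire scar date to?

69 rings post-date the fire scar.
Removing the 7 false rings leaves 69 − 7 = 62 true rings beyond the fire scar.
Counting back 62 years from 1989 CE places the fire scar in 1989 − 62 = 1927 CE.

1927 CE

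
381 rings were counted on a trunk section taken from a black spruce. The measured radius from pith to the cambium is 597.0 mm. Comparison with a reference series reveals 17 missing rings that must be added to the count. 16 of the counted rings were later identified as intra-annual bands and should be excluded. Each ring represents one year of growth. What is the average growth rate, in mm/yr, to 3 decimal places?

After corrections the count is 381 − 16 + 17 = 382 rings.
597.0 mm over 382 years gives 597.0 / 382 ≈ 1.563 mm/yr.

1.563 mm/yr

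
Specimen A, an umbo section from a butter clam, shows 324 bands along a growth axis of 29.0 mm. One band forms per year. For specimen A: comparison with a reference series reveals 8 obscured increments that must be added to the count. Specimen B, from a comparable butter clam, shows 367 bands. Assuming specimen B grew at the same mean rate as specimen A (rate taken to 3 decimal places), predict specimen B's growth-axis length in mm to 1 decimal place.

Specimen A: after corrections the count is 324 + 8 = 332 bands.
A: Extension rate ≈ 29.0 / 332 = 0.087 mm/yr.
For B, 0.087 mm/year × 367 years = 31.9 mm.

31.9 mm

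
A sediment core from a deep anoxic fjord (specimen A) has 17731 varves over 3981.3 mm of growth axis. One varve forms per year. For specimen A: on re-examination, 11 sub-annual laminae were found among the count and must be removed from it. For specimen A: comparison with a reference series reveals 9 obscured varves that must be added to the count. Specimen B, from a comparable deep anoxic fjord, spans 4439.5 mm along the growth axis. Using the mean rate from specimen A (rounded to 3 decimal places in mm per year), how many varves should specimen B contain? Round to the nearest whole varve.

19731 varves

Specimen A: correcting the raw count gives 17731 − 11 + 9 = 17729 true varves.
A: Mean rate = 3981.3 mm / 17729 years ≈ 0.225 mm per year.
B spans 4439.5 / 0.225 = 19731.11 years ≈ 19731 varves.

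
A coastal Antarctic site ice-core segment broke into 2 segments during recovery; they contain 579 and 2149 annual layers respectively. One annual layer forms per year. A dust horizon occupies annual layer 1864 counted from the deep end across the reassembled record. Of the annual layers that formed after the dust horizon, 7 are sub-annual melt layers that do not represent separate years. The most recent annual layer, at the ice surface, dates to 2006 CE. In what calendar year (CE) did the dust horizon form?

1149 CE

Total annual layers = 579 + 2149 = 2728.
Between annual layer 1864 and the ice surface there are 2728 − 1864 = 864 annual layers.
Removing the 7 false annual layers leaves 864 − 7 = 857 true annual layers beyond the dust horizon.
The annual layer at the ice surface is 2006 CE, so the dust horizon dates to 2006 − 857 = 1149 CE.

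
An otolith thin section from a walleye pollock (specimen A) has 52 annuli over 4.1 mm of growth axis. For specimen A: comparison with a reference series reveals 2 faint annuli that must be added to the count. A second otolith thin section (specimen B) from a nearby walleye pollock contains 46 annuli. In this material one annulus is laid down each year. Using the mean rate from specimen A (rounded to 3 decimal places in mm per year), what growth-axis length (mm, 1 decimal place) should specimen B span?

Specimen A: after corrections the count is 52 + 2 = 54 annuli.
A: Extension rate ≈ 4.1 / 54 = 0.076 mm per year.
B's length ≈ 0.076 × 46 = 3.5 mm.

3.5 mm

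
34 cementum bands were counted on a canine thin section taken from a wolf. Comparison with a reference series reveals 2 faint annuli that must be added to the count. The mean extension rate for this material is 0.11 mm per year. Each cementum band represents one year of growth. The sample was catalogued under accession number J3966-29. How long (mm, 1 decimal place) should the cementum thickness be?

True cementum band count = 34 + 2 = 36.
36 years at 0.11 mm/year gives 0.11 × 36 = 4.0 mm.

4.0 mm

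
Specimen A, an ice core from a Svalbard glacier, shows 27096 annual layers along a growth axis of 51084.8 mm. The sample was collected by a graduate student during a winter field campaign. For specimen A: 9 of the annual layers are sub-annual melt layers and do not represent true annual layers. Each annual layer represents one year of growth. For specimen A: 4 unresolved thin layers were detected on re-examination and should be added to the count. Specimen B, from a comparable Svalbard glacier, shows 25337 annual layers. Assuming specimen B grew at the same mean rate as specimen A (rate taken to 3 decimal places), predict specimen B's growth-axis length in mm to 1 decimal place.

Specimen A: true annual layer count = 27096 − 9 + 4 = 27091.
A: 51084.8 mm over 27091 years gives 51084.8 / 27091 ≈ 1.886 mm/year.
For B, 1.886 mm/year × 25337 years = 47785.6 mm.

47785.6 mm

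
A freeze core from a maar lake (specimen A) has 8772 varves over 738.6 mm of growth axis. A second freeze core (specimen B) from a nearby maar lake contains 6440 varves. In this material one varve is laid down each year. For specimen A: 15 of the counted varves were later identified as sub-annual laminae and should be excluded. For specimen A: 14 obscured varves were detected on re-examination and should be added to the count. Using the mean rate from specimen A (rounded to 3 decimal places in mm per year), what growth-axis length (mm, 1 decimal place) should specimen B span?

541.0 mm

Specimen A: true varve count = 8772 − 15 + 14 = 8771.
A: 738.6 mm over 8771 years gives 738.6 / 8771 ≈ 0.084 mm per year.
For B, 0.084 mm/year × 6440 years = 541.0 mm.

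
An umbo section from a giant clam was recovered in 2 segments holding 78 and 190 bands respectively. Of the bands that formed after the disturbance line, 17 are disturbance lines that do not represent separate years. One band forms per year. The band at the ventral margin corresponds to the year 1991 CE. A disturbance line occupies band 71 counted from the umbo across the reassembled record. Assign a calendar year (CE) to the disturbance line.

1811 CE

Total bands = 78 + 190 = 268.
Between band 71 and the ventral margin there are 268 − 71 = 197 bands.
Removing the 17 false bands leaves 197 − 17 = 180 true bands beyond the disturbance line.
1991 − 180 = 1811 CE.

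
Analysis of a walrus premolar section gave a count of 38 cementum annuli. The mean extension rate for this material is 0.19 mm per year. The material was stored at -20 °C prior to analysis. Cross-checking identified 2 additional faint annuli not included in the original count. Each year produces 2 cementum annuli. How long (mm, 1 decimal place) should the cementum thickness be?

True cementum annulus count = 38 + 2 = 40.
40 cementum annuli at 2 per year is 40 / 2 = 20 years.
20 years at 0.19 mm/year gives 0.19 × 20 = 3.8 mm.

3.8 mm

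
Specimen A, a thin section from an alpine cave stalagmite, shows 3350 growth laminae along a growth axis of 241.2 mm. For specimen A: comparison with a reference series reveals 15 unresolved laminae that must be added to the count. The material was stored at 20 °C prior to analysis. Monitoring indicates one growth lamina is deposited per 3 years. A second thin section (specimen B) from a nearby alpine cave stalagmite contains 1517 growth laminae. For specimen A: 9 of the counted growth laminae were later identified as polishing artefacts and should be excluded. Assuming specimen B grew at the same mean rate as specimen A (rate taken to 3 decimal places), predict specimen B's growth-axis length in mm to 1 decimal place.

Specimen A: true growth lamina count = 3350 − 9 + 15 = 3356.
Specimen A: at 3 years per growth lamina, 3356 × 3 = 10068 years.
A: Extension rate ≈ 241.2 / 10068 = 0.024 mm per year.
Specimen B: multiplying by 3 years per growth lamina: 1517 × 3 = 4551 years. For B, 0.024 mm/year × 4551 years = 109.2 mm.

109.2 mm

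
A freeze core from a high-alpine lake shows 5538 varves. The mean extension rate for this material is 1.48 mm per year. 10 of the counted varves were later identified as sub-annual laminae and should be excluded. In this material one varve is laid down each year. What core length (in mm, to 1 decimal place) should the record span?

After corrections the count is 5538 − 10 = 5528 varves.
Length ≈ 1.48 × 5528 = 8181.4 mm.

8181.4 mm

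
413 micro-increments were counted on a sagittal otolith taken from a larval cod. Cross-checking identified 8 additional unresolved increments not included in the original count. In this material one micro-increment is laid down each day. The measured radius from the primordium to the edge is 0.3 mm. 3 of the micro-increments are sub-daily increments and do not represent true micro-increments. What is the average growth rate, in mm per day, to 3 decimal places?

0.001 mm per day

After corrections the count is 413 − 3 + 8 = 418 micro-increments.
0.3 mm over 418 days gives 0.3 / 418 ≈ 0.001 mm per day.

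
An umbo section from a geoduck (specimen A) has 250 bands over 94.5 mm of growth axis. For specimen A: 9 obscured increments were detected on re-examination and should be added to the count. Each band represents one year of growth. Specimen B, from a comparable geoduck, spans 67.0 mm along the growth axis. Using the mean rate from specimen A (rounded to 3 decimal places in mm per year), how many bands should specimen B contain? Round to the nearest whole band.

Specimen A: adjusted count: 250 + 9 = 259 bands.
A: Extension rate ≈ 94.5 / 259 = 0.365 mm/year.
B spans 67.0 / 0.365 = 183.56 years ≈ 184 bands.

184 bands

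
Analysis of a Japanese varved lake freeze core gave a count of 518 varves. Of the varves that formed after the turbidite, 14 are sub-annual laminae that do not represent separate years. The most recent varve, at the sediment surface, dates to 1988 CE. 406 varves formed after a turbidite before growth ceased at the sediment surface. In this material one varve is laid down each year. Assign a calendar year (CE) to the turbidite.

406 varves post-date the turbidite.
Removing the 14 false varves leaves 406 − 14 = 392 true varves beyond the turbidite.
1988 − 392 = 1596 CE.

1596 CE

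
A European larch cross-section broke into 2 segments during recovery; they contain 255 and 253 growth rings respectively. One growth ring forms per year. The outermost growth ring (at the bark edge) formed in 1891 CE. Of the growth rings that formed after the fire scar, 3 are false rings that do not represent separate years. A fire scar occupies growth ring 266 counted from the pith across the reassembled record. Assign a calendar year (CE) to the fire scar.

1652 CE

Total growth rings = 255 + 253 = 508.
Between growth ring 266 and the bark edge there are 508 − 266 = 242 growth rings.
242 − 3 false = 239 true growth rings after the fire scar.
1891 − 239 = 1652 CE.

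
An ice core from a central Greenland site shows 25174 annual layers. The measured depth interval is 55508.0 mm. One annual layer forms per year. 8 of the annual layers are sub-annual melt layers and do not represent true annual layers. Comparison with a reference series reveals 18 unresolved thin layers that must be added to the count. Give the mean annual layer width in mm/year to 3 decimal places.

True annual layer count = 25174 − 8 + 18 = 25184.
55508.0 mm over 25184 years gives 55508.0 / 25184 ≈ 2.204 mm/year.

2.204 mm/year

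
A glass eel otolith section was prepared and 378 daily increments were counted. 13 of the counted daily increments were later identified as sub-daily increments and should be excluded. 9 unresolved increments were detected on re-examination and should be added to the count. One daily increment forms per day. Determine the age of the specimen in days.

Adjusted count: 378 − 13 + 9 = 374 daily increments.
With a one-to-one daily increment periodicity this is 374 days.

374 days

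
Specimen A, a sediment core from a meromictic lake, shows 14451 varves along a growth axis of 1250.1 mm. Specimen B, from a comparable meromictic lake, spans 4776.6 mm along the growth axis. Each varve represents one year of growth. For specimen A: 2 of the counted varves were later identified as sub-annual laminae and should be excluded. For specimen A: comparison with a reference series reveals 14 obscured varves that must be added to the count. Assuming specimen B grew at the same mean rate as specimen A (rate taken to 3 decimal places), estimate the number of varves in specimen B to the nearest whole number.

55542 varves

Specimen A: after corrections the count is 14451 − 2 + 14 = 14463 varves.
A: Mean rate = 1250.1 mm / 14463 years ≈ 0.086 mm/yr.
Specimen B: 4776.6 mm / 0.086 mm per year = 55541.86 years ≈ 55542 varves.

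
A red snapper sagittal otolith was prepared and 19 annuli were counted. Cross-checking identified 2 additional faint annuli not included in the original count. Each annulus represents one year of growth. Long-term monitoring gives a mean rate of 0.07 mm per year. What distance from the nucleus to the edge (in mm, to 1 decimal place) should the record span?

Correcting the raw count gives 19 + 2 = 21 true annuli.
21 years at 0.07 mm/year gives 0.07 × 21 = 1.5 mm.

1.5 mm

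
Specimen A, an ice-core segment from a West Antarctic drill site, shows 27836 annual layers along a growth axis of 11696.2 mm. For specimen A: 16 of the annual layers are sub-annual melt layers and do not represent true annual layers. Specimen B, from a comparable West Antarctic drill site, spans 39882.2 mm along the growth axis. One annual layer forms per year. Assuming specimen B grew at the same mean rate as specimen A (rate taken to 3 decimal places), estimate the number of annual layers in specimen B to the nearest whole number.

94958 annual layers

Specimen A: after corrections the count is 27836 − 16 = 27820 annual layers.
A: Mean rate = 11696.2 mm / 27820 years ≈ 0.420 mm per year.
B spans 39882.2 / 0.420 = 94957.62 years ≈ 94958 annual layers.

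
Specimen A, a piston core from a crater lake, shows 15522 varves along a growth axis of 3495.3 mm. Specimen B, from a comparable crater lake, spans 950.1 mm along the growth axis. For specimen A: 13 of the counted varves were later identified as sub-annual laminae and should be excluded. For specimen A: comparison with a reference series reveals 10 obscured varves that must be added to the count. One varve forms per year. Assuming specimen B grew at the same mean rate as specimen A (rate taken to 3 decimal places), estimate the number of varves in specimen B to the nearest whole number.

4223 varves

Specimen A: true varve count = 15522 − 13 + 10 = 15519.
A: Extension rate ≈ 3495.3 / 15519 = 0.225 mm/yr.
Specimen B: 950.1 mm / 0.225 mm per year = 4222.67 years ≈ 4223 varves.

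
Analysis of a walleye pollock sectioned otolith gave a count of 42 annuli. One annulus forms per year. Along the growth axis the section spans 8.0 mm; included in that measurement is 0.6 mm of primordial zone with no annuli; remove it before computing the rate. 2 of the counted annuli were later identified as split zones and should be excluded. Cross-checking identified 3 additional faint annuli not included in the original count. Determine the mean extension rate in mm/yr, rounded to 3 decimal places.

True annulus count = 42 − 2 + 3 = 43.
Net length = 8.0 − 0.6 = 7.4 mm.
Extension rate ≈ 7.4 / 43 = 0.172 mm/yr.

0.172 mm/yr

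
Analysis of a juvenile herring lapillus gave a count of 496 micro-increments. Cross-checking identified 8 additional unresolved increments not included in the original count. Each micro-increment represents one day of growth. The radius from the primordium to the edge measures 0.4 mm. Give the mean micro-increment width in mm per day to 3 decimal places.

0.001 mm per day

True micro-increment count = 496 + 8 = 504.
0.4 mm over 504 days gives 0.4 / 504 ≈ 0.001 mm per day.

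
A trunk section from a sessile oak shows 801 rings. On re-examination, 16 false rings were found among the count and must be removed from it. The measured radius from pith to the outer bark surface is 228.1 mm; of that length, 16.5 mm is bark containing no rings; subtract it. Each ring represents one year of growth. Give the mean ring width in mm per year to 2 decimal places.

True ring count = 801 − 16 = 785.
The growth record spans 228.1 − 16.5 = 211.6 mm.
Mean rate = 211.6 mm / 785 years ≈ 0.27 mm per year.

0.27 mm per year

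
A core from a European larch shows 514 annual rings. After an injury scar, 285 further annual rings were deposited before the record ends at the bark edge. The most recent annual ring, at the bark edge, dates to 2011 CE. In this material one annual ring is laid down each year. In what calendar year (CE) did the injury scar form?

1726 CE

285 annual rings formed after the injury scar.
Counting back 285 years from 2011 CE places the injury scar in 2011 − 285 = 1726 CE.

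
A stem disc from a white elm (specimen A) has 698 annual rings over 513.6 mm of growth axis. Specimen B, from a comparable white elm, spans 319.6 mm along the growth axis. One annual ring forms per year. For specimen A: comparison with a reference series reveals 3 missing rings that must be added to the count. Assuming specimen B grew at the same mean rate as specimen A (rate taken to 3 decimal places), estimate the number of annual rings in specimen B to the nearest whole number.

Specimen A: true annual ring count = 698 + 3 = 701.
A: Mean rate = 513.6 mm / 701 years ≈ 0.733 mm/year.
For B, 319.6 / 0.733 = 436.02 years ≈ 436 annual rings.

436 annual rings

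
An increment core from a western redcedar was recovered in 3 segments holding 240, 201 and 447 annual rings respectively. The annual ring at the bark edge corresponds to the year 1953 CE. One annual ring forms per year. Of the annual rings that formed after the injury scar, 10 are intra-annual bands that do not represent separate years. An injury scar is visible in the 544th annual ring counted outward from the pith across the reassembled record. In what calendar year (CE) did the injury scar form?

Total annual rings = 240 + 201 + 447 = 888.
888 − 544 = 344 annual rings lie beyond the injury scar toward the bark edge.
Excluding 10 false annual rings: 344 − 10 = 334.
Counting back 334 years from 1953 CE places the injury scar in 1953 − 334 = 1619 CE.

1619 CE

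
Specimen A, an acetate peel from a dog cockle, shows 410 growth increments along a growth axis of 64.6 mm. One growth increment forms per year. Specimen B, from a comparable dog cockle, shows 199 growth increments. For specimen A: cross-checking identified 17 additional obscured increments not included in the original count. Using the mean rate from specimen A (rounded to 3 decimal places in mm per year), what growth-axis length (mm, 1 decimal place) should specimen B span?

30.0 mm

Specimen A: after corrections the count is 410 + 17 = 427 growth increments.
A: Mean rate = 64.6 mm / 427 years ≈ 0.151 mm/year.
For B, 0.151 mm/year × 199 years = 30.0 mm.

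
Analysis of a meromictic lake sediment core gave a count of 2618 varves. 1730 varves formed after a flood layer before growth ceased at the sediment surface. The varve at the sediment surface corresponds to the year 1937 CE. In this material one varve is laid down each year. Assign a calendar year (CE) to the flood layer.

207 CE

There are 1730 varves younger than the flood layer.
The varve at the sediment surface is 1937 CE, so the flood layer dates to 1937 − 1730 = 207 CE.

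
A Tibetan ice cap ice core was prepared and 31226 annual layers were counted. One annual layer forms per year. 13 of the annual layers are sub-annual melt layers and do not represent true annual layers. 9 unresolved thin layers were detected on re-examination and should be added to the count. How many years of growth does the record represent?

31222 years

True annual layer count = 31226 − 13 + 9 = 31222.
At one annual layer per year, that is 31222 years.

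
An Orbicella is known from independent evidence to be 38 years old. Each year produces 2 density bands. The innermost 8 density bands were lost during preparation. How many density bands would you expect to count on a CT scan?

With 2 density bands per year, 38 years would produce 38 × 2 = 76 density bands.
Less the 8 uncaptured density bands: 76 − 8 = 68.

68 density bands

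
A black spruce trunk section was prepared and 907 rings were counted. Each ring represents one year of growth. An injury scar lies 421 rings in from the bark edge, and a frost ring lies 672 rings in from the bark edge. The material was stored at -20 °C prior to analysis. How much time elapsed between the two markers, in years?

251 yr

Separation: 672 − 421 = 251 rings.
At one ring per year, 251 years elapsed between them.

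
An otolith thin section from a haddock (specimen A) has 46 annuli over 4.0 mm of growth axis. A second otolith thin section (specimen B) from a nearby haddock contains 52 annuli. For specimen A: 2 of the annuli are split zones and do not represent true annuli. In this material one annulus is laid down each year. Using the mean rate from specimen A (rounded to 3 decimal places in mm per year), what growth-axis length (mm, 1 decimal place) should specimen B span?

4.7 mm

Specimen A: correcting the raw count gives 46 − 2 = 44 true annuli.
A: Extension rate ≈ 4.0 / 44 = 0.091 mm per year.
Length of B = 0.091 × 52 = 4.7 mm.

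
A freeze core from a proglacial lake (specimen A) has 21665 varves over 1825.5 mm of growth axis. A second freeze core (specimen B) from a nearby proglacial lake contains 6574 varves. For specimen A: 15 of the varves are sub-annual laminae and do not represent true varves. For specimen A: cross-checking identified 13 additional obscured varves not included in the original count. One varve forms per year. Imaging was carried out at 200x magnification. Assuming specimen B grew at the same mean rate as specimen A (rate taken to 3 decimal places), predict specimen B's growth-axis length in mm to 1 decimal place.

552.2 mm

Specimen A: true varve count = 21665 − 15 + 13 = 21663.
A: 1825.5 mm over 21663 years gives 1825.5 / 21663 ≈ 0.084 mm/year.
B's length ≈ 0.084 × 6574 = 552.2 mm.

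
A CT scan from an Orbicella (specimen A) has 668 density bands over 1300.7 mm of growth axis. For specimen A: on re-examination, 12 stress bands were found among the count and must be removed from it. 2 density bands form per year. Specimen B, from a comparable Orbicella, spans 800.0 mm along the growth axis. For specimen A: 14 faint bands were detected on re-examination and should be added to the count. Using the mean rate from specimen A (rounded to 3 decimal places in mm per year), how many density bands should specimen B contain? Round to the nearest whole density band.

412 density bands

Specimen A: adjusted count: 668 − 12 + 14 = 670 density bands.
Specimen A: dividing by 2 density bands per year: 670 / 2 = 335 years.
A: 1300.7 mm over 335 years gives 1300.7 / 335 ≈ 3.883 mm/yr.
B spans 800.0 / 3.883 = 206.03 years; at 2 density bands per year that is 206.03 × 2 ≈ 412 density bands.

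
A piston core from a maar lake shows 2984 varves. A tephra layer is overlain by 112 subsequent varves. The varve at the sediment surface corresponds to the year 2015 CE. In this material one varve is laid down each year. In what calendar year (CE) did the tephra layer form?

1903 CE

There are 112 varves younger than the tephra layer.
The varve at the sediment surface is 2015 CE, so the tephra layer dates to 2015 − 112 = 1903 CE.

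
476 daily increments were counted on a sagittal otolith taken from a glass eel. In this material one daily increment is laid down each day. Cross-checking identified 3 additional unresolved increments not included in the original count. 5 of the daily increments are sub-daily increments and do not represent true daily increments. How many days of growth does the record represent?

Adjusted count: 476 − 5 + 3 = 474 daily increments.
With a one-to-one daily increment periodicity this is 474 days.

474 d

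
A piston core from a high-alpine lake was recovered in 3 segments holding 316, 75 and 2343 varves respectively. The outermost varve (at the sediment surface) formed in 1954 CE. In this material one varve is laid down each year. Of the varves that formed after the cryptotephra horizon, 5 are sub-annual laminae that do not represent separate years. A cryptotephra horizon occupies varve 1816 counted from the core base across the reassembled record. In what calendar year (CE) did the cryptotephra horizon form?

1041 CE

Total varves = 316 + 75 + 2343 = 2734.
2734 − 1816 = 918 varves lie beyond the cryptotephra horizon toward the sediment surface.
918 − 5 false = 913 true varves after the cryptotephra horizon.
Counting back 913 years from 1954 CE places the cryptotephra horizon in 1954 − 913 = 1041 CE.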